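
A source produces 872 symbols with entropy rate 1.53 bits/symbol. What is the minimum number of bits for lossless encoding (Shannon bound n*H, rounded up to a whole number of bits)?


Minimum bits >= n * H = 872 * 1.53 = 1334.16, rounded up to a whole number of bits = 1335

1335 bits


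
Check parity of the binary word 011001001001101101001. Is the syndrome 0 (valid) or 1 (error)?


Syndrome = XOR of all bits = 0 XOR 1 XOR 1 XOR 0 XOR 0 XOR 1 XOR 0 XOR 0 XOR 1 XOR 0 XOR 0 XOR 1 XOR 1 XOR 0 XOR 1 XOR 1 XOR 0 XOR 1 XOR 0 XOR 0 XOR 1 = 0

0


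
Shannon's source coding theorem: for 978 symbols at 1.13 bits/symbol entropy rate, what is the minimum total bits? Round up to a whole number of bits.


Minimum bits >= n * H = 978 * 1.13 = 1105.14, rounded up to a whole number of bits = 1106

1106 bits


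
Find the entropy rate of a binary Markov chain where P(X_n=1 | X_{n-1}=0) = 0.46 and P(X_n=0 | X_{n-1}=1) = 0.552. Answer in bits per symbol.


Stationary distribution: pi_0 = p10/(p01+p10) = 0.5455, pi_1 = 0.4545. Entropy rate H' = pi_0*H(p01) + pi_1*H(p10) = 0.5455*0.9954 + 0.4545*0.9922 = 0.9939

0.9939 bits/symbol


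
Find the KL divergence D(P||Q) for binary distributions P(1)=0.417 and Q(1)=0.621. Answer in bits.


KL = p*log2(p/q) + (1-p)*log2((1-p)/(1-q)) = 0.417*log2(0.417/0.621) + 0.583*log2(0.583/0.379) = 0.1226

0.1226 bits


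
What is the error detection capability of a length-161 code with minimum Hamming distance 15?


Detection capability = d_min - 1 = 15 - 1 = 14

14 errors


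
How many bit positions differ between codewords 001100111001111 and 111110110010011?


Count differing positions: ^ ^ . . ^ . . . ^ . ^ ^ ^ . . = 7 differences

7


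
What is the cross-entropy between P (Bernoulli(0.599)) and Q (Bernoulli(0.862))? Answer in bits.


H(P,Q) = -p*log2(q) - (1-p)*log2(1-q). -0.599*log2(0.862) = 0.128330; -0.401*log2(0.138) = 1.145761. H(P,Q) = 0.128330 + 1.145761 = 1.2741

1.2741 bits


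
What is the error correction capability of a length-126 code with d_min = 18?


Correction capability = floor((d-1)/2) = floor((18-1)/2) = 8

8 errors


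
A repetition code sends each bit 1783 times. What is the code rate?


Rate = k/n = 1/1783

1/1783


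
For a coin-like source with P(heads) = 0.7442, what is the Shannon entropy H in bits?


H = -p*log2(p) - (1-p)*log2(1-p). -0.7442*log2(0.7442) = 0.317206; -0.2558*log2(0.2558) = 0.503136. H = 0.317206 + 0.503136 = 0.8203

0.8203 bits


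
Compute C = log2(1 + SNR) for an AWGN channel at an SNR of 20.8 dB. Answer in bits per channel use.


SNR_linear = 10^(20.8/10) = 120.2264; C = log2(1 + SNR_linear) = log2(1 + 120.2264) = 6.9216

6.9216 bits/channel use


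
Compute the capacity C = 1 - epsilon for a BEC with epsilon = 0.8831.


C = 1 - epsilon = 1 - 0.8831 = 0.1169

0.1169 bits


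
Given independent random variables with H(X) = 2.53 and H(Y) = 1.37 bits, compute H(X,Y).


For independent variables, H(X,Y) = H(X) + H(Y) = 2.53 + 1.37 = 3.9

3.9 bits


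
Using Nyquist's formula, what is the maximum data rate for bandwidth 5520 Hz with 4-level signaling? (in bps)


Rate = 2 * B * log2(M) = 2 * 5520 * 2.0 = 22080.0

22080.0 bps


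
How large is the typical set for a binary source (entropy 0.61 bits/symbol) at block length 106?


log2|A_typical| = nH = 106 * 0.61 = 64.66, so |A_typical| ~ 2^64.66 = 2.915e+19

2.915e+19


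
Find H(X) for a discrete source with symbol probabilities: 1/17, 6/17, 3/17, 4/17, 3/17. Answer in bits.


H = -sum(p_i * log2(p_i)). Terms: -(1/17)*log2(1/17) = 0.240439; -(6/17)*log2(6/17) = 0.530294; -(3/17)*log2(3/17) = 0.441618; -(4/17)*log2(4/17) = 0.491168; -(3/17)*log2(3/17) = 0.441618. H = 0.240439 + 0.530294 + 0.441618 + 0.491168 + 0.441618 = 2.1451

2.1451 bits


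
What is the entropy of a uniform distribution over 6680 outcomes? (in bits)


H = log2(n) = log2(6680) = 12.7056

12.7056 bits


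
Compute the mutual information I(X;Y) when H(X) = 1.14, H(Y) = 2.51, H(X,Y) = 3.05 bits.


I(X;Y) = H(X) + H(Y) - H(X,Y) = 1.14 + 2.51 - 3.05 = 0.6

0.6 bits


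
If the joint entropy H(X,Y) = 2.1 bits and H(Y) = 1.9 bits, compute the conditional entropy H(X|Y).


H(X|Y) = H(X,Y) - H(Y) = 2.1 - 1.9 = 0.2

0.2 bits


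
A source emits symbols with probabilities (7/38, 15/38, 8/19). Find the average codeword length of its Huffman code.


Huffman construction (repeatedly merge the two least-probable nodes; each merge adds 1 bit to every symbol beneath it): 7/38 + 15/38 = 11/19; 8/19 + 11/19 = 1. Resulting codeword lengths (in the order the probabilities were given): (2, 2, 1). L_avg = sum(p_i * l_i) = 7/38*2 + 15/38*2 + 8/19*1 = 30/19 = 1.5789

1.5789 bits


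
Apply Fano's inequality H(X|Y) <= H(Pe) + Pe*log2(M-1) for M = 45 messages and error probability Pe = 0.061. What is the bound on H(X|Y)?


H(Pe) = -Pe*log2(Pe) - (1-Pe)*log2(1-Pe) = -0.061*log2(0.061) - 0.939*log2(0.939) = 0.246138 + 0.085264 = 0.3314. Pe*log2(M-1) = 0.061*log2(44) = 0.333025. Bound = H(Pe) + Pe*log2(M-1) = 0.246138 + 0.085264 + 0.333025 = 0.6644

0.6644 bits


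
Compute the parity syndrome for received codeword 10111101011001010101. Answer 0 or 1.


Syndrome = XOR of all bits = 1 XOR 0 XOR 1 XOR 1 XOR 1 XOR 1 XOR 0 XOR 1 XOR 0 XOR 1 XOR 1 XOR 0 XOR 0 XOR 1 XOR 0 XOR 1 XOR 0 XOR 1 XOR 0 XOR 1 = 0

0


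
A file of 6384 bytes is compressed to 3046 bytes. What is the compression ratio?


Ratio = original / compressed = 6384 / 3046 = 2.0959

2.0959


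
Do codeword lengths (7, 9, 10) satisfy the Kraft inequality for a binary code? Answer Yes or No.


Kraft sum = sum(2^(-l_i)) = 0.0107, need <= 1. Result: satisfied (a binary prefix-free code with these lengths exists)

Yes


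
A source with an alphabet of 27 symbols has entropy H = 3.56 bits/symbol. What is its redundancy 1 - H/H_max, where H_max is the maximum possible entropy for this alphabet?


H_max = log2(K) = log2(27) = 4.7549 bits/symbol. Redundancy = 1 - H/H_max = 1 - 3.56/4.7549 = 1 - 0.7487 = 0.2513

0.2513


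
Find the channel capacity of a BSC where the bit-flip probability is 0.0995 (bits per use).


H(p) = -p*log2(p) - (1-p)*log2(1-p) = -0.0995*log2(0.0995) - 0.9005*log2(0.9005) = 0.331251 + 0.136157 = 0.4674. C = 1 - H(p) = 1 - 0.4674 = 0.5326

0.5326 bits


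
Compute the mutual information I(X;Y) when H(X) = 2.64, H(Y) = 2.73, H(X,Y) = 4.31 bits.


I(X;Y) = H(X) + H(Y) - H(X,Y) = 2.64 + 2.73 - 4.31 = 1.06

1.06 bits


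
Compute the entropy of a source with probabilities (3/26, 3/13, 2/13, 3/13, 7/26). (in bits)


H = -sum(p_i * log2(p_i)). Terms: -(3/26)*log2(3/26) = 0.359478; -(3/13)*log2(3/13) = 0.488187; -(2/13)*log2(2/13) = 0.415452; -(3/13)*log2(3/13) = 0.488187; -(7/26)*log2(7/26) = 0.509677. H = 0.359478 + 0.488187 + 0.415452 + 0.488187 + 0.509677 = 2.261

2.261 bits


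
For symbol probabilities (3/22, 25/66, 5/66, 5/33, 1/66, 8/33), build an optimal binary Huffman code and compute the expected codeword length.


Huffman construction (repeatedly merge the two least-probable nodes; each merge adds 1 bit to every symbol beneath it): 1/66 + 5/66 = 1/11; 1/11 + 3/22 = 5/22; 5/33 + 5/22 = 25/66; 8/33 + 25/66 = 41/66; 25/66 + 41/66 = 1. Resulting codeword lengths (in the order the probabilities were given): (3, 2, 4, 2, 4, 2). L_avg = sum(p_i * l_i) = 3/22*3 + 25/66*2 + 5/66*4 + 5/33*2 + 1/66*4 + 8/33*2 = 51/22 = 2.3182

2.3182 bits


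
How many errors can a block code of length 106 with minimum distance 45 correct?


Correction capability = floor((d-1)/2) = floor((45-1)/2) = 22

22 errors


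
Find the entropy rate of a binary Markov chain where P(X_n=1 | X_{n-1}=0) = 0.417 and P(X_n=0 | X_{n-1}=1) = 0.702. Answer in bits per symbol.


Stationary distribution: pi_0 = p10/(p01+p10) = 0.6273, pi_1 = 0.3727. Entropy rate H' = pi_0*H(p01) + pi_1*H(p10) = 0.6273*0.98 + 0.3727*0.8788 = 0.9423

0.9423 bits/symbol


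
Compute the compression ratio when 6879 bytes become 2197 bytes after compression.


Ratio = original / compressed = 6879 / 2197 = 3.1311

3.1311


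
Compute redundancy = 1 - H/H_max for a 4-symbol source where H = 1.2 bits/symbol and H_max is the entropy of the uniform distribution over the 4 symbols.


H_max = log2(K) = log2(4) = 2.0 bits/symbol. Redundancy = 1 - H/H_max = 1 - 1.2/2.0 = 1 - 0.6 = 0.4

0.4


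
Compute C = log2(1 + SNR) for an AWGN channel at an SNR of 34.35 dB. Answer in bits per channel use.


SNR_linear = 10^(34.35/10) = 2722.7013; C = log2(1 + SNR_linear) = log2(1 + 2722.7013) = 11.4114

11.4114 bits/channel use


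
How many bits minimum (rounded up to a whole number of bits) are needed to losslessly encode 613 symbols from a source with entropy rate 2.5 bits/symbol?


Minimum bits >= n * H = 613 * 2.5 = 1532.5, rounded up to a whole number of bits = 1533

1533 bits


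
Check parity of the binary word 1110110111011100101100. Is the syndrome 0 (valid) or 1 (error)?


Syndrome = XOR of all bits = 1 XOR 1 XOR 1 XOR 0 XOR 1 XOR 1 XOR 0 XOR 1 XOR 1 XOR 1 XOR 0 XOR 1 XOR 1 XOR 1 XOR 0 XOR 0 XOR 1 XOR 0 XOR 1 XOR 1 XOR 0 XOR 0 = 0

0


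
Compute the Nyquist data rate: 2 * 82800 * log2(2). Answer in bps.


Rate = 2 * B * log2(M) = 2 * 82800 * 1.0 = 165600.0

165600.0 bps


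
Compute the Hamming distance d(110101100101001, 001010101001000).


Count differing positions: ^ ^ ^ ^ ^ ^ . . ^ ^ . . . . ^ = 9 differences

9


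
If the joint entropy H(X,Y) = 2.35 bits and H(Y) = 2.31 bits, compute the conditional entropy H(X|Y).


H(X|Y) = H(X,Y) - H(Y) = 2.35 - 2.31 = 0.04

0.04 bits


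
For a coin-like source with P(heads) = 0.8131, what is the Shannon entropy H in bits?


H = -p*log2(p) - (1-p)*log2(1-p). -0.8131*log2(0.8131) = 0.242707; -0.1869*log2(0.1869) = 0.452235. H = 0.242707 + 0.452235 = 0.6949

0.6949 bits


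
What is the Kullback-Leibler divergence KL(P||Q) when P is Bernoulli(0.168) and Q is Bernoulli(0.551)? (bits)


KL = p*log2(p/q) + (1-p)*log2((1-p)/(1-q)) = 0.168*log2(0.168/0.551) + 0.832*log2(0.832/0.449) = 0.4525

0.4525 bits


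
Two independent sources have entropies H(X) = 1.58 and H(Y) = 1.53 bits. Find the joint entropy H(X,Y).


For independent variables, H(X,Y) = H(X) + H(Y) = 1.58 + 1.53 = 3.11

3.11 bits


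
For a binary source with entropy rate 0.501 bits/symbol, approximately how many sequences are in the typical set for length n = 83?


log2|A_typical| = nH = 83 * 0.501 = 41.583, so |A_typical| ~ 2^41.583 = 3.294e+12

3.294e+12


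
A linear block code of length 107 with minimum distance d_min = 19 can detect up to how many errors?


Detection capability = d_min - 1 = 19 - 1 = 18

18 errors


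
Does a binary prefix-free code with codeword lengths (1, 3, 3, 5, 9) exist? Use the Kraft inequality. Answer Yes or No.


Kraft sum = sum(2^(-l_i)) = 0.7832, need <= 1. Result: satisfied (a binary prefix-free code with these lengths exists)

Yes


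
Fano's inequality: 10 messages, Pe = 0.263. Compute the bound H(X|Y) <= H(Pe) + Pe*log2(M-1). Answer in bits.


H(Pe) = -Pe*log2(Pe) - (1-Pe)*log2(1-Pe) = -0.263*log2(0.263) - 0.737*log2(0.737) = 0.506766 + 0.324474 = 0.8312. Pe*log2(M-1) = 0.263*log2(9) = 0.833690. Bound = H(Pe) + Pe*log2(M-1) = 0.506766 + 0.324474 + 0.833690 = 1.6649

1.6649 bits


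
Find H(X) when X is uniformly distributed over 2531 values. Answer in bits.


H = log2(n) = log2(2531) = 11.3055

11.3055 bits


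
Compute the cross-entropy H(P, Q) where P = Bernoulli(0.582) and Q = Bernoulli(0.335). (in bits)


H(P,Q) = -p*log2(q) - (1-p)*log2(1-q). -0.582*log2(0.335) = 0.918260; -0.418*log2(0.665) = 0.246024. H(P,Q) = 0.918260 + 0.246024 = 1.1643

1.1643 bits


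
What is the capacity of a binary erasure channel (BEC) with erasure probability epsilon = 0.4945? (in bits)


C = 1 - epsilon = 1 - 0.4945 = 0.5055

0.5055 bits


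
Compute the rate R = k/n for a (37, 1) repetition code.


Rate = k/n = 1/37

1/37


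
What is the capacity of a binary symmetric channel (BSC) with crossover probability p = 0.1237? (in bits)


H(p) = -p*log2(p) - (1-p)*log2(1-p) = -0.1237*log2(0.1237) - 0.8763*log2(0.8763) = 0.372966 + 0.166938 = 0.5399. C = 1 - H(p) = 1 - 0.5399 = 0.4601

0.4601 bits


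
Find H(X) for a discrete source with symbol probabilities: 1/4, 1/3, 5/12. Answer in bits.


H = -sum(p_i * log2(p_i)). Terms: -(1/4)*log2(1/4) = 0.500000; -(1/3)*log2(1/3) = 0.528321; -(5/12)*log2(5/12) = 0.526264. H = 0.500000 + 0.528321 + 0.526264 = 1.5546

1.5546 bits


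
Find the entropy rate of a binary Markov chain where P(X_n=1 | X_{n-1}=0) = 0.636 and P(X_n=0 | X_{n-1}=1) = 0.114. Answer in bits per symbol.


Stationary distribution: pi_0 = p10/(p01+p10) = 0.152, pi_1 = 0.848. Entropy rate H' = pi_0*H(p01) + pi_1*H(p10) = 0.152*0.946 + 0.848*0.5119 = 0.5778

0.5778 bits/symbol


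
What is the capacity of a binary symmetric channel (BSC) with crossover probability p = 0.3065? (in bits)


H(p) = -p*log2(p) - (1-p)*log2(1-p) = -0.3065*log2(0.3065) - 0.6935*log2(0.6935) = 0.522902 + 0.366190 = 0.8891. C = 1 - H(p) = 1 - 0.8891 = 0.1109

0.1109 bits


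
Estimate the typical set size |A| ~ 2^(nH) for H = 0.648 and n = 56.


log2|A_typical| = nH = 56 * 0.648 = 36.288, so |A_typical| ~ 2^36.288 = 8.390e+10

8.390e+10


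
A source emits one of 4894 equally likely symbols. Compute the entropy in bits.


H = log2(n) = log2(4894) = 12.2568

12.2568 bits


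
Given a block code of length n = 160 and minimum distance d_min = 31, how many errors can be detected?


Detection capability = d_min - 1 = 31 - 1 = 30

30 errors


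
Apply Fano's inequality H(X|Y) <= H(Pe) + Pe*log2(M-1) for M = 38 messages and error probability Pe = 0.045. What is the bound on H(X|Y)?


H(Pe) = -Pe*log2(Pe) - (1-Pe)*log2(1-Pe) = -0.045*log2(0.045) - 0.955*log2(0.955) = 0.201327 + 0.063438 = 0.2648. Pe*log2(M-1) = 0.045*log2(37) = 0.234425. Bound = H(Pe) + Pe*log2(M-1) = 0.201327 + 0.063438 + 0.234425 = 0.4992

0.4992 bits


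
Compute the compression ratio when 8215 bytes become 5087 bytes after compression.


Ratio = original / compressed = 8215 / 5087 = 1.6149

1.6149


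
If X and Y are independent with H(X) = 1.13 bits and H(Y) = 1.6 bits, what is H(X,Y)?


For independent variables, H(X,Y) = H(X) + H(Y) = 1.13 + 1.6 = 2.73

2.73 bits


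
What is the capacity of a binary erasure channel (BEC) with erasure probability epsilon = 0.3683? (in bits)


C = 1 - epsilon = 1 - 0.3683 = 0.6317

0.6317 bits


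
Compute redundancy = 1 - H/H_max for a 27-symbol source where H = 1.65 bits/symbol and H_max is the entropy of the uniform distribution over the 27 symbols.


H_max = log2(K) = log2(27) = 4.7549 bits/symbol. Redundancy = 1 - H/H_max = 1 - 1.65/4.7549 = 1 - 0.347 = 0.653

0.653


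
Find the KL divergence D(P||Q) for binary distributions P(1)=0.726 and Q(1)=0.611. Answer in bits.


KL = p*log2(p/q) + (1-p)*log2((1-p)/(1-q)) = 0.726*log2(0.726/0.611) + 0.274*log2(0.274/0.389) = 0.0421

0.0421 bits


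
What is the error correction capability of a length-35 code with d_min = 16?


Correction capability = floor((d-1)/2) = floor((16-1)/2) = 7

7 errors


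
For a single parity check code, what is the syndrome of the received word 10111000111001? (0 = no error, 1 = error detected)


Syndrome = XOR of all bits = 1 XOR 0 XOR 1 XOR 1 XOR 1 XOR 0 XOR 0 XOR 0 XOR 1 XOR 1 XOR 1 XOR 0 XOR 0 XOR 1 = 0

0


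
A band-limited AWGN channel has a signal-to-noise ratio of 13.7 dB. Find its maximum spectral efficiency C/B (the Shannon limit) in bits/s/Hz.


SNR_linear = 10^(13.7/10) = 23.4423; C/B = log2(1 + SNR_linear) = log2(1 + 23.4423) = 4.6113

4.6113 bits/s/Hz


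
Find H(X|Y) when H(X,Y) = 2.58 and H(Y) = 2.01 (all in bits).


H(X|Y) = H(X,Y) - H(Y) = 2.58 - 2.01 = 0.57

0.57 bits


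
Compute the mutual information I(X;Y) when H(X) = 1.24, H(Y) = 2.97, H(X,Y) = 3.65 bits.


I(X;Y) = H(X) + H(Y) - H(X,Y) = 1.24 + 2.97 - 3.65 = 0.56

0.56 bits


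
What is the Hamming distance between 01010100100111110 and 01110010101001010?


Count differing positions: . . ^ . . ^ ^ . . . ^ ^ ^ . ^ . . = 7 differences

7


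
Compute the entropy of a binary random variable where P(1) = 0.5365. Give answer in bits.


H = -p*log2(p) - (1-p)*log2(1-p). -0.5365*log2(0.5365) = 0.481965; -0.4635*log2(0.4635) = 0.514188. H = 0.481965 + 0.514188 = 0.9962

0.9962 bits


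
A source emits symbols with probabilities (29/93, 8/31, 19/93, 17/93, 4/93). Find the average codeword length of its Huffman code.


Huffman construction (repeatedly merge the two least-probable nodes; each merge adds 1 bit to every symbol beneath it): 4/93 + 17/93 = 7/31; 19/93 + 7/31 = 40/93; 8/31 + 29/93 = 53/93; 40/93 + 53/93 = 1. Resulting codeword lengths (in the order the probabilities were given): (2, 2, 2, 3, 3). L_avg = sum(p_i * l_i) = 29/93*2 + 8/31*2 + 19/93*2 + 17/93*3 + 4/93*3 = 69/31 = 2.2258

2.2258 bits


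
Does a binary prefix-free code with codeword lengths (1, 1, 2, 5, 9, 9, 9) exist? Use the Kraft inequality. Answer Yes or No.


Kraft sum = sum(2^(-l_i)) = 1.2871, need <= 1. Result: violated (a binary prefix-free code with these lengths cannot exist)

No


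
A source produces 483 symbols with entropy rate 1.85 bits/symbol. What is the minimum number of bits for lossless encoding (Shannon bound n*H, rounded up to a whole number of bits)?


Minimum bits >= n * H = 483 * 1.85 = 893.55, rounded up to a whole number of bits = 894

894 bits


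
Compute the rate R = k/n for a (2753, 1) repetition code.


Rate = k/n = 1/2753

1/2753


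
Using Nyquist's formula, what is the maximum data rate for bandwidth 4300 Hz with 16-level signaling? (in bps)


Rate = 2 * B * log2(M) = 2 * 4300 * 4.0 = 34400.0

34400.0 bps


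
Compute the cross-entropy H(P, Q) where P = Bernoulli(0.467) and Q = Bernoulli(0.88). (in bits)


H(P,Q) = -p*log2(q) - (1-p)*log2(1-q). -0.467*log2(0.88) = 0.086126; -0.533*log2(0.12) = 1.630390. H(P,Q) = 0.086126 + 1.630390 = 1.7165

1.7165 bits


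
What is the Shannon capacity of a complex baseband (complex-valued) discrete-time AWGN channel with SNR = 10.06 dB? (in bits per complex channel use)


SNR_linear = 10^(10.06/10) = 10.1391; C = log2(1 + SNR_linear) = log2(1 + 10.1391) = 3.4776

3.4776 bits/channel use


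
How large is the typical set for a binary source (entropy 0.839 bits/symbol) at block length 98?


log2|A_typical| = nH = 98 * 0.839 = 82.222, so |A_typical| ~ 2^82.222 = 5.640e+24

5.640e+24


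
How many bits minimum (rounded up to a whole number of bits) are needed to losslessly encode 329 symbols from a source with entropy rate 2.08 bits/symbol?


Minimum bits >= n * H = 329 * 2.08 = 684.32, rounded up to a whole number of bits = 685

685 bits


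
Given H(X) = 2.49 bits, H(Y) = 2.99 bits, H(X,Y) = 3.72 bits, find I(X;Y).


I(X;Y) = H(X) + H(Y) - H(X,Y) = 2.49 + 2.99 - 3.72 = 1.76

1.76 bits


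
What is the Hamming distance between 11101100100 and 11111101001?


Count differing positions: . . . ^ . . . ^ ^ . ^ = 4 differences

4


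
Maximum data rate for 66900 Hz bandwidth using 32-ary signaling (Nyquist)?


Rate = 2 * B * log2(M) = 2 * 66900 * 5.0 = 669000.0

669000.0 bps


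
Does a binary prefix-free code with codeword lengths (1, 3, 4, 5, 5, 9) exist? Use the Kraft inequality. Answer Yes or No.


Kraft sum = sum(2^(-l_i)) = 0.752, need <= 1. Result: satisfied (a binary prefix-free code with these lengths exists)

Yes


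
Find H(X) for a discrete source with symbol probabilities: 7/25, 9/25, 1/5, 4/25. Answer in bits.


H = -sum(p_i * log2(p_i)). Terms: -(7/25)*log2(7/25) = 0.514220; -(9/25)*log2(9/25) = 0.530615; -(1/5)*log2(1/5) = 0.464386; -(4/25)*log2(4/25) = 0.423017. H = 0.514220 + 0.530615 + 0.464386 + 0.423017 = 1.9322

1.9322 bits


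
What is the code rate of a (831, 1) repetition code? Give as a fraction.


Rate = k/n = 1/831

1/831


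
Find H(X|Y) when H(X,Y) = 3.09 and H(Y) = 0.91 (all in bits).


H(X|Y) = H(X,Y) - H(Y) = 3.09 - 0.91 = 2.18

2.18 bits


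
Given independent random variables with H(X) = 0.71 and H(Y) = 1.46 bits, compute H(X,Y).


For independent variables, H(X,Y) = H(X) + H(Y) = 0.71 + 1.46 = 2.17

2.17 bits


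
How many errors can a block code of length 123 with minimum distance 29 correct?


Correction capability = floor((d-1)/2) = floor((29-1)/2) = 14

14 errors


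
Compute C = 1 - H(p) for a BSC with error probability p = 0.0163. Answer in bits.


H(p) = -p*log2(p) - (1-p)*log2(1-p) = -0.0163*log2(0.0163) - 0.9837*log2(0.9837) = 0.096805 + 0.023323 = 0.1201. C = 1 - H(p) = 1 - 0.1201 = 0.8799

0.8799 bits


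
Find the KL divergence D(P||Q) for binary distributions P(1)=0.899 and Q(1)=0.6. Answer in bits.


KL = p*log2(p/q) + (1-p)*log2((1-p)/(1-q)) = 0.899*log2(0.899/0.6) + 0.101*log2(0.101/0.4) = 0.3239

0.3239 bits


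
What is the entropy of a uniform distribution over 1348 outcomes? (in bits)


H = log2(n) = log2(1348) = 10.3966

10.3966 bits


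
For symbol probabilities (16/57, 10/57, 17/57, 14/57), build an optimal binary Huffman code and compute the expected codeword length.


Huffman construction (repeatedly merge the two least-probable nodes; each merge adds 1 bit to every symbol beneath it): 10/57 + 14/57 = 8/19; 16/57 + 17/57 = 11/19; 8/19 + 11/19 = 1. Resulting codeword lengths (in the order the probabilities were given): (2, 2, 2, 2). L_avg = sum(p_i * l_i) = 16/57*2 + 10/57*2 + 17/57*2 + 14/57*2 = 2

2.0 bits


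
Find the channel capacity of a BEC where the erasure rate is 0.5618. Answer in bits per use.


C = 1 - epsilon = 1 - 0.5618 = 0.4382

0.4382 bits


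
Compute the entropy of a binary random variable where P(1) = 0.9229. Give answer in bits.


H = -p*log2(p) - (1-p)*log2(1-p). -0.9229*log2(0.9229) = 0.106829; -0.0771*log2(0.0771) = 0.285048. H = 0.106829 + 0.285048 = 0.3919

0.3919 bits


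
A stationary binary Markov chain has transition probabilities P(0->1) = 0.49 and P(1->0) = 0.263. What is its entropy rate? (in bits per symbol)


Stationary distribution: pi_0 = p10/(p01+p10) = 0.3493, pi_1 = 0.6507. Entropy rate H' = pi_0*H(p01) + pi_1*H(p10) = 0.3493*0.9997 + 0.6507*0.8312 = 0.8901

0.8901 bits/symbol


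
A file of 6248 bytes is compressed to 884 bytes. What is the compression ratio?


Ratio = original / compressed = 6248 / 884 = 7.0679

7.0679


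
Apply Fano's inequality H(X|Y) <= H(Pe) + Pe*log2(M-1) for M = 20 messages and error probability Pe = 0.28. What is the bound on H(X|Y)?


H(Pe) = -Pe*log2(Pe) - (1-Pe)*log2(1-Pe) = -0.28*log2(0.28) - 0.72*log2(0.72) = 0.514220 + 0.341230 = 0.8555. Pe*log2(M-1) = 0.28*log2(19) = 1.189420. Bound = H(Pe) + Pe*log2(M-1) = 0.514220 + 0.341230 + 1.189420 = 2.0449

2.0449 bits


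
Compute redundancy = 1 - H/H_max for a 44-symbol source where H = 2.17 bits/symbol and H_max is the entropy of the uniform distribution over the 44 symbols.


H_max = log2(K) = log2(44) = 5.4594 bits/symbol. Redundancy = 1 - H/H_max = 1 - 2.17/5.4594 = 1 - 0.3975 = 0.6025

0.6025


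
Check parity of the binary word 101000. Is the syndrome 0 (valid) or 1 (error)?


Syndrome = XOR of all bits = 1 XOR 0 XOR 1 XOR 0 XOR 0 XOR 0 = 0

0


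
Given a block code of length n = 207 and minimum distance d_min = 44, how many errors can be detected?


Detection capability = d_min - 1 = 44 - 1 = 43

43 errors


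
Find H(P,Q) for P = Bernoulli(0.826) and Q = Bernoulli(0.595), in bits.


H(P,Q) = -p*log2(q) - (1-p)*log2(1-q). -0.826*log2(0.595) = 0.618706; -0.174*log2(0.405) = 0.226897. H(P,Q) = 0.618706 + 0.226897 = 0.8456

0.8456 bits


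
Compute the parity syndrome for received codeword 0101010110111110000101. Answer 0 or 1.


Syndrome = XOR of all bits = 0 XOR 1 XOR 0 XOR 1 XOR 0 XOR 1 XOR 0 XOR 1 XOR 1 XOR 0 XOR 1 XOR 1 XOR 1 XOR 1 XOR 1 XOR 0 XOR 0 XOR 0 XOR 0 XOR 1 XOR 0 XOR 1 = 0

0


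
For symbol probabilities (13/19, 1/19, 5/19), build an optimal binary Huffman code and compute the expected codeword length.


Huffman construction (repeatedly merge the two least-probable nodes; each merge adds 1 bit to every symbol beneath it): 1/19 + 5/19 = 6/19; 6/19 + 13/19 = 1. Resulting codeword lengths (in the order the probabilities were given): (1, 2, 2). L_avg = sum(p_i * l_i) = 13/19*1 + 1/19*2 + 5/19*2 = 25/19 = 1.3158

1.3158 bits


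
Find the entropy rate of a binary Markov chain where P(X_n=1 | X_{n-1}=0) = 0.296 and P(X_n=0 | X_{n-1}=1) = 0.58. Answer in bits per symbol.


Stationary distribution: pi_0 = p10/(p01+p10) = 0.6621, pi_1 = 0.3379. Entropy rate H' = pi_0*H(p01) + pi_1*H(p10) = 0.6621*0.8763 + 0.3379*0.9815 = 0.9119

0.9119 bits/symbol


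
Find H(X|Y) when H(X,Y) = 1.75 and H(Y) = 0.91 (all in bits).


H(X|Y) = H(X,Y) - H(Y) = 1.75 - 0.91 = 0.84

0.84 bits


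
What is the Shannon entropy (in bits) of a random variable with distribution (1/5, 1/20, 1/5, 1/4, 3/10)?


H = -sum(p_i * log2(p_i)). Terms: -(1/5)*log2(1/5) = 0.464386; -(1/20)*log2(1/20) = 0.216096; -(1/5)*log2(1/5) = 0.464386; -(1/4)*log2(1/4) = 0.500000; -(3/10)*log2(3/10) = 0.521090. H = 0.464386 + 0.216096 + 0.464386 + 0.500000 + 0.521090 = 2.166

2.166 bits


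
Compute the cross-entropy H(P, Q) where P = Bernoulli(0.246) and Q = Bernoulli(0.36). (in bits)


H(P,Q) = -p*log2(q) - (1-p)*log2(1-q). -0.246*log2(0.36) = 0.362587; -0.754*log2(0.64) = 0.485468. H(P,Q) = 0.362587 + 0.485468 = 0.8481

0.8481 bits


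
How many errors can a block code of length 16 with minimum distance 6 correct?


Correction capability = floor((d-1)/2) = floor((6-1)/2) = 2

2 errors


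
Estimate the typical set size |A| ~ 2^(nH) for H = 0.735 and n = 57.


log2|A_typical| = nH = 57 * 0.735 = 41.895, so |A_typical| ~ 2^41.895 = 4.089e+12

4.089e+12


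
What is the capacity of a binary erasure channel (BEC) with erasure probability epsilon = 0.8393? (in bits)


C = 1 - epsilon = 1 - 0.8393 = 0.1607

0.1607 bits


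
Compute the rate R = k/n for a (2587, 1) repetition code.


Rate = k/n = 1/2587

1/2587


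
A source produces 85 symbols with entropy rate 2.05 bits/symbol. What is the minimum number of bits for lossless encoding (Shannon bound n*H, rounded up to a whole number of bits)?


Minimum bits >= n * H = 85 * 2.05 = 174.25, rounded up to a whole number of bits = 175

175 bits


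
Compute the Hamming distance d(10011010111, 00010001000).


Count differing positions: ^ . . . ^ . ^ ^ ^ ^ ^ = 7 differences

7


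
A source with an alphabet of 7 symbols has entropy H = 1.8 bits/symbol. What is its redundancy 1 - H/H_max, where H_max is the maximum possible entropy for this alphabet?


H_max = log2(K) = log2(7) = 2.8074 bits/symbol. Redundancy = 1 - H/H_max = 1 - 1.8/2.8074 = 1 - 0.6412 = 0.3588

0.3588


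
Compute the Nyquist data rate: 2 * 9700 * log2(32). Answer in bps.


Rate = 2 * B * log2(M) = 2 * 9700 * 5.0 = 97000.0

97000.0 bps


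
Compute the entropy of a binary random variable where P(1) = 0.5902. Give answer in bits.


H = -p*log2(p) - (1-p)*log2(1-p). -0.5902*log2(0.5902) = 0.448979; -0.4098*log2(0.4098) = 0.527416. H = 0.448979 + 0.527416 = 0.9764

0.9764 bits


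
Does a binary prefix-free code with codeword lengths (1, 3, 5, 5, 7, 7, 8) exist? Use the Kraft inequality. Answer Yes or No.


Kraft sum = sum(2^(-l_i)) = 0.707, need <= 1. Result: satisfied (a binary prefix-free code with these lengths exists)

Yes


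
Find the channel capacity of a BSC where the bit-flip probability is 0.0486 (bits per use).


H(p) = -p*log2(p) - (1-p)*log2(1-p) = -0.0486*log2(0.0486) - 0.9514*log2(0.9514) = 0.212037 + 0.068383 = 0.2804. C = 1 - H(p) = 1 - 0.2804 = 0.7196

0.7196 bits


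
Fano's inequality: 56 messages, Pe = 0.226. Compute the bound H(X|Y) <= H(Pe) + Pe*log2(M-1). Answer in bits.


H(Pe) = -Pe*log2(Pe) - (1-Pe)*log2(1-Pe) = -0.226*log2(0.226) - 0.774*log2(0.774) = 0.484907 + 0.286066 = 0.771. Pe*log2(M-1) = 0.226*log2(55) = 1.306587. Bound = H(Pe) + Pe*log2(M-1) = 0.484907 + 0.286066 + 1.306587 = 2.0776

2.0776 bits


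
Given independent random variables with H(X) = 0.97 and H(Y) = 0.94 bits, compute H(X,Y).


For independent variables, H(X,Y) = H(X) + H(Y) = 0.97 + 0.94 = 1.91

1.91 bits


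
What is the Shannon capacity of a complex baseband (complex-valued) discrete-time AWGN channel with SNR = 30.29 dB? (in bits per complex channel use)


SNR_linear = 10^(30.29/10) = 1069.0549; C = log2(1 + SNR_linear) = log2(1 + 1069.0549) = 10.0635

10.0635 bits/channel use


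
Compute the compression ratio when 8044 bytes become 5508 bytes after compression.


Ratio = original / compressed = 8044 / 5508 = 1.4604

1.4604


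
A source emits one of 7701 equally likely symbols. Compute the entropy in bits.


H = log2(n) = log2(7701) = 12.9108

12.9108 bits


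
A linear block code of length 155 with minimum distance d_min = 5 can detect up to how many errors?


Detection capability = d_min - 1 = 5 - 1 = 4

4 errors


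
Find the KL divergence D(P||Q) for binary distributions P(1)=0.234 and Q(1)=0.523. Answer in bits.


KL = p*log2(p/q) + (1-p)*log2((1-p)/(1-q)) = 0.234*log2(0.234/0.523) + 0.766*log2(0.766/0.477) = 0.2519

0.2519 bits


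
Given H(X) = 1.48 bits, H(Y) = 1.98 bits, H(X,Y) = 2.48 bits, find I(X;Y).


I(X;Y) = H(X) + H(Y) - H(X,Y) = 1.48 + 1.98 - 2.48 = 0.98

0.98 bits


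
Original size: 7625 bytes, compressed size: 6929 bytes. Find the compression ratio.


Ratio = original / compressed = 7625 / 6929 = 1.1004

1.1004


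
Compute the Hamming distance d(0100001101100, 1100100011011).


Count differing positions: ^ . . . ^ . ^ ^ ^ . ^ ^ ^ = 8 differences

8


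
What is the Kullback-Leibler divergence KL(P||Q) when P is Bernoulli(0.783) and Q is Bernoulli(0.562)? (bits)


KL = p*log2(p/q) + (1-p)*log2((1-p)/(1-q)) = 0.783*log2(0.783/0.562) + 0.217*log2(0.217/0.438) = 0.1547

0.1547 bits


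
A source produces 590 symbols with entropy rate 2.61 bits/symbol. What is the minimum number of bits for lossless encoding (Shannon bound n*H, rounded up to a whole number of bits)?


Minimum bits >= n * H = 590 * 2.61 = 1539.9, rounded up to a whole number of bits = 1540

1540 bits


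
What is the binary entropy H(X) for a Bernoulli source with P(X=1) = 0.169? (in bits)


H = -p*log2(p) - (1-p)*log2(1-p). -0.169*log2(0.169) = 0.433469; -0.831*log2(0.831) = 0.221943. H = 0.433469 + 0.221943 = 0.6554

0.6554 bits


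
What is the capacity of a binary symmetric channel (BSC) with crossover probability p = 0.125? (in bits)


H(p) = -p*log2(p) - (1-p)*log2(1-p) = -0.125*log2(0.125) - 0.875*log2(0.875) = 0.375000 + 0.168564 = 0.5436. C = 1 - H(p) = 1 - 0.5436 = 0.4564

0.4564 bits


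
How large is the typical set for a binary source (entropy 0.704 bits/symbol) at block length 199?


log2|A_typical| = nH = 199 * 0.704 = 140.096, so |A_typical| ~ 2^140.096 = 1.490e+42

1.490e+42


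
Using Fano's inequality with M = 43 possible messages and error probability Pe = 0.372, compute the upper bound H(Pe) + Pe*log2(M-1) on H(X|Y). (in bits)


H(Pe) = -Pe*log2(Pe) - (1-Pe)*log2(1-Pe) = -0.372*log2(0.372) - 0.628*log2(0.628) = 0.530705 + 0.421491 = 0.9522. Pe*log2(M-1) = 0.372*log2(42) = 2.005942. Bound = H(Pe) + Pe*log2(M-1) = 0.530705 + 0.421491 + 2.005942 = 2.9581

2.9581 bits


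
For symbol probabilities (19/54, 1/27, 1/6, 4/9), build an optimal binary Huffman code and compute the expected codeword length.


Huffman construction (repeatedly merge the two least-probable nodes; each merge adds 1 bit to every symbol beneath it): 1/27 + 1/6 = 11/54; 11/54 + 19/54 = 5/9; 4/9 + 5/9 = 1. Resulting codeword lengths (in the order the probabilities were given): (2, 3, 3, 1). L_avg = sum(p_i * l_i) = 19/54*2 + 1/27*3 + 1/6*3 + 4/9*1 = 95/54 = 1.7593

1.7593 bits


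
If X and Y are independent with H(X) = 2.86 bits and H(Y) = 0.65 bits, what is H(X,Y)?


For independent variables, H(X,Y) = H(X) + H(Y) = 2.86 + 0.65 = 3.51

3.51 bits


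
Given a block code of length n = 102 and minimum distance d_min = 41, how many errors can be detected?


Detection capability = d_min - 1 = 41 - 1 = 40

40 errors


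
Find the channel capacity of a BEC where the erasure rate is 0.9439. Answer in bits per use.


C = 1 - epsilon = 1 - 0.9439 = 0.0561

0.0561 bits


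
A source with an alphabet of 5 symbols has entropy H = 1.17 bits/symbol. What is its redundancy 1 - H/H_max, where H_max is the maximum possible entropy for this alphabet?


H_max = log2(K) = log2(5) = 2.3219 bits/symbol. Redundancy = 1 - H/H_max = 1 - 1.17/2.3219 = 1 - 0.5039 = 0.4961

0.4961


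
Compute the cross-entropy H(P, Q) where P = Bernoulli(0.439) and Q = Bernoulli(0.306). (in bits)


H(P,Q) = -p*log2(q) - (1-p)*log2(1-q). -0.439*log2(0.306) = 0.749986; -0.561*log2(0.694) = 0.295643. H(P,Q) = 0.749986 + 0.295643 = 1.0456

1.0456 bits


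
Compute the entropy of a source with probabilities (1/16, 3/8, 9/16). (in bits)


H = -sum(p_i * log2(p_i)). Terms: -(1/16)*log2(1/16) = 0.250000; -(3/8)*log2(3/8) = 0.530639; -(9/16)*log2(9/16) = 0.466917. H = 0.250000 + 0.530639 + 0.466917 = 1.2476

1.2476 bits


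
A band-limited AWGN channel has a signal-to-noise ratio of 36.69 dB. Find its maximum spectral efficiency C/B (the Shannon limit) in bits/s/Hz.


SNR_linear = 10^(36.69/10) = 4666.5938; C/B = log2(1 + SNR_linear) = log2(1 + 4666.5938) = 12.1885

12.1885 bits/s/Hz


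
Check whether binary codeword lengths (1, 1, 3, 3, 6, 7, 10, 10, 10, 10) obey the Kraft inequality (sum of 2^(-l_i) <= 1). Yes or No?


Kraft sum = sum(2^(-l_i)) = 1.2773, need <= 1. Result: violated (a binary prefix-free code with these lengths cannot exist)

No


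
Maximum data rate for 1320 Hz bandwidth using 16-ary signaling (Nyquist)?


Rate = 2 * B * log2(M) = 2 * 1320 * 4.0 = 10560.0

10560.0 bps


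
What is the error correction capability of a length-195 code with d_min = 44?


Correction capability = floor((d-1)/2) = floor((44-1)/2) = 21

21 errors


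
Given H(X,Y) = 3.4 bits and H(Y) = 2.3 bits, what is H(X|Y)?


H(X|Y) = H(X,Y) - H(Y) = 3.4 - 2.3 = 1.1

1.1 bits


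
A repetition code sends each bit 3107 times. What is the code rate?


Rate = k/n = 1/3107

1/3107


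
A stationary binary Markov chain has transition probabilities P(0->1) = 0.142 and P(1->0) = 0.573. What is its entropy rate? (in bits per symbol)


Stationary distribution: pi_0 = p10/(p01+p10) = 0.8014, pi_1 = 0.1986. Entropy rate H' = pi_0*H(p01) + pi_1*H(p10) = 0.8014*0.5895 + 0.1986*0.9846 = 0.6679

0.6679 bits/symbol


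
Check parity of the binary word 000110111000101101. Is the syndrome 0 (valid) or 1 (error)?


Syndrome = XOR of all bits = 0 XOR 0 XOR 0 XOR 1 XOR 1 XOR 0 XOR 1 XOR 1 XOR 1 XOR 0 XOR 0 XOR 0 XOR 1 XOR 0 XOR 1 XOR 1 XOR 0 XOR 1 = 1

1


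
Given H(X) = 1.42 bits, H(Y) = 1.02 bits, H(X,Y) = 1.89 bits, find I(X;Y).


I(X;Y) = H(X) + H(Y) - H(X,Y) = 1.42 + 1.02 - 1.89 = 0.55

0.55 bits


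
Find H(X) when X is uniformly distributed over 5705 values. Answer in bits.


H = log2(n) = log2(5705) = 12.478

12.478 bits


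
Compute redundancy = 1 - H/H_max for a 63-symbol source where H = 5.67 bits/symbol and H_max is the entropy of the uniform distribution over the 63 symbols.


H_max = log2(K) = log2(63) = 5.9773 bits/symbol. Redundancy = 1 - H/H_max = 1 - 5.67/5.9773 = 1 - 0.9486 = 0.0514

0.0514


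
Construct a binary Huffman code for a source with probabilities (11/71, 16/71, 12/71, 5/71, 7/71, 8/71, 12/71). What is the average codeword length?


Huffman construction (repeatedly merge the two least-probable nodes; each merge adds 1 bit to every symbol beneath it): 5/71 + 7/71 = 12/71; 8/71 + 11/71 = 19/71; 12/71 + 12/71 = 24/71; 12/71 + 16/71 = 28/71; 19/71 + 24/71 = 43/71; 28/71 + 43/71 = 1. Resulting codeword lengths (in the order the probabilities were given): (3, 2, 3, 3, 3, 3, 3). L_avg = sum(p_i * l_i) = 11/71*3 + 16/71*2 + 12/71*3 + 5/71*3 + 7/71*3 + 8/71*3 + 12/71*3 = 197/71 = 2.7746

2.7746 bits


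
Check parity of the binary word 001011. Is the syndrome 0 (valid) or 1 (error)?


Syndrome = XOR of all bits = 0 XOR 0 XOR 1 XOR 0 XOR 1 XOR 1 = 1

1


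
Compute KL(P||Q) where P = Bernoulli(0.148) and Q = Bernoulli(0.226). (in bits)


KL = p*log2(p/q) + (1-p)*log2((1-p)/(1-q)) = 0.148*log2(0.148/0.226) + 0.852*log2(0.852/0.774) = 0.0276

0.0276 bits


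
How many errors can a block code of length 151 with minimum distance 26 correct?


Correction capability = floor((d-1)/2) = floor((26-1)/2) = 12

12 errors


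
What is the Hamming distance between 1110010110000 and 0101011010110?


Count differing positions: ^ . ^ ^ . . ^ ^ . . ^ ^ . = 7 differences

7


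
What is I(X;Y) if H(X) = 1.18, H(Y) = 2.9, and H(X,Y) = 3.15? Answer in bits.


I(X;Y) = H(X) + H(Y) - H(X,Y) = 1.18 + 2.9 - 3.15 = 0.93

0.93 bits


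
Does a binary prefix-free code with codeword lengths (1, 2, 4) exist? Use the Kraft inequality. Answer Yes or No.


Kraft sum = sum(2^(-l_i)) = 0.8125, need <= 1. Result: satisfied (a binary prefix-free code with these lengths exists)

Yes


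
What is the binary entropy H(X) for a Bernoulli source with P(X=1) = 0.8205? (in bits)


H = -p*log2(p) - (1-p)*log2(1-p). -0.8205*log2(0.8205) = 0.234191; -0.1795*log2(0.1795) = 0.444791. H = 0.234191 + 0.444791 = 0.679

0.679 bits


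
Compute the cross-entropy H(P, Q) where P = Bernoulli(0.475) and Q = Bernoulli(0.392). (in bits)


H(P,Q) = -p*log2(q) - (1-p)*log2(1-q). -0.475*log2(0.392) = 0.641760; -0.525*log2(0.608) = 0.376875. H(P,Q) = 0.641760 + 0.376875 = 1.0186

1.0186 bits


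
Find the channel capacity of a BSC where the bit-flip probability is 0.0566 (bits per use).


H(p) = -p*log2(p) - (1-p)*log2(1-p) = -0.0566*log2(0.0566) - 0.9434*log2(0.9434) = 0.234497 + 0.079301 = 0.3138. C = 1 - H(p) = 1 - 0.3138 = 0.6862

0.6862 bits


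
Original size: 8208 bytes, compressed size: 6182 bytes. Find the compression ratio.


Ratio = original / compressed = 8208 / 6182 = 1.3277

1.3277


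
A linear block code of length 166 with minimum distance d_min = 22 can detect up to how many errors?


Detection capability = d_min - 1 = 22 - 1 = 21

21 errors


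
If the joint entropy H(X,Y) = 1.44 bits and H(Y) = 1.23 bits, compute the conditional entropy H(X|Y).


H(X|Y) = H(X,Y) - H(Y) = 1.44 - 1.23 = 0.21

0.21 bits


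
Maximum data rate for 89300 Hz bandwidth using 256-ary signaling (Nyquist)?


Rate = 2 * B * log2(M) = 2 * 89300 * 8.0 = 1428800.0

1428800.0 bps


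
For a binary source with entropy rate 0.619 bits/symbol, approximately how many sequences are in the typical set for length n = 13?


log2|A_typical| = nH = 13 * 0.619 = 8.047, so |A_typical| ~ 2^8.047 = 2.645e+02

2.645e+02


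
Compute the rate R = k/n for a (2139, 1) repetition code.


Rate = k/n = 1/2139

1/2139


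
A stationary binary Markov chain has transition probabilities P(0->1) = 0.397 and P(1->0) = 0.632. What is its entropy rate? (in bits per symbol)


Stationary distribution: pi_0 = p10/(p01+p10) = 0.6142, pi_1 = 0.3858. Entropy rate H' = pi_0*H(p01) + pi_1*H(p10) = 0.6142*0.9692 + 0.3858*0.9491 = 0.9614

0.9614 bits/symbol


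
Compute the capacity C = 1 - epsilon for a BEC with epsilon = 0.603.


C = 1 - epsilon = 1 - 0.603 = 0.397

0.397 bits


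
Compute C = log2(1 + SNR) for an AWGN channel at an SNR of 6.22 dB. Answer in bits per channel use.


SNR_linear = 10^(6.22/10) = 4.1879; C = log2(1 + SNR_linear) = log2(1 + 4.1879) = 2.3752

2.3752 bits/channel use
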